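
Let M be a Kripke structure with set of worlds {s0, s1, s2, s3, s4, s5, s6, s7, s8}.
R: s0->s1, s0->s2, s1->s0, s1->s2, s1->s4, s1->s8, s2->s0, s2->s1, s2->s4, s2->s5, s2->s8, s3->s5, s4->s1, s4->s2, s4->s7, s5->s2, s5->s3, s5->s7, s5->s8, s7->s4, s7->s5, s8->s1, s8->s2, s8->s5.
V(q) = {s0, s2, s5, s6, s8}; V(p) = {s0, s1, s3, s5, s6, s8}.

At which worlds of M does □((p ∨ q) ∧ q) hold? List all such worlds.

s3, s6

Let φ = □((p ∨ q) ∧ q). Evaluate φ at each world:
  s0 (successors {s1, s2}): φ is false.
  s1 (successors {s0, s2, s4, s8}): φ is false.
  s2 (successors {s0, s1, s4, s5, s8}): φ is false.
  s3 (successors {s5}): φ is true.
  s4 (successors {s1, s2, s7}): φ is false.
  s5 (successors {s2, s3, s7, s8}): φ is false.
  s6 (successors ∅): φ is true.
  s7 (successors {s4, s5}): φ is false.
  s8 (successors {s1, s2, s5}): φ is false.
For instance, at s8:
  At s8: □((p ∨ q) ∧ q) requires (p ∨ q) ∧ q at every successor {s1, s2, s5}.
    (p ∨ q) ∧ q fails at s1, so □((p ∨ q) ∧ q) is false at s8.
Satisfying worlds: {s3, s6}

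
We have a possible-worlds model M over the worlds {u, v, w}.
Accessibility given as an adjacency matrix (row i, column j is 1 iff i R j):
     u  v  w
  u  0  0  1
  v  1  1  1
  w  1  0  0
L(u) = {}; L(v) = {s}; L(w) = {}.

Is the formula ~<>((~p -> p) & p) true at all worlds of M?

Yes

Let φ = ~<>((~p -> p) & p). Evaluate φ at each world:
  u (successors {w}): φ is true.
  v (successors {u, v, w}): φ is true.
  w (successors {u}): φ is true.
For instance, at v:
  At v: <>((~p -> p) & p) is false, so ~<>((~p -> p) & p) is true.
    At v: <>((~p -> p) & p) requires (~p -> p) & p at some successor in {u, v, w}.
      At u: (~p -> p) & p is false.
      At v: (~p -> p) & p is false.
      At w: (~p -> p) & p is false.
    So <>((~p -> p) & p) is false at v.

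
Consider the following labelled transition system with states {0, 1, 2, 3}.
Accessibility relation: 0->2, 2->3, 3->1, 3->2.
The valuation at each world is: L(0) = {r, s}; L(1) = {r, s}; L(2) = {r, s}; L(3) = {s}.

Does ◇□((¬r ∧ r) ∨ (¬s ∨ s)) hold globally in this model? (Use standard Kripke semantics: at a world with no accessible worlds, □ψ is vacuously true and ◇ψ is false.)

No

Recall that □ψ holds at a world iff ψ holds at every accessible world, and ◇ψ holds iff ψ holds at some accessible world.
Let φ = ◇□((¬r ∧ r) ∨ (¬s ∨ s)). Evaluate φ at each world:
  0 (successors {2}): φ is true.
  1 (successors ∅): φ is false.
  2 (successors {3}): φ is true.
  3 (successors {1, 2}): φ is true.
Detail at 1 (counterexample):
  At 1: no accessible worlds, so ◇□((¬r ∧ r) ∨ (¬s ∨ s)) is false.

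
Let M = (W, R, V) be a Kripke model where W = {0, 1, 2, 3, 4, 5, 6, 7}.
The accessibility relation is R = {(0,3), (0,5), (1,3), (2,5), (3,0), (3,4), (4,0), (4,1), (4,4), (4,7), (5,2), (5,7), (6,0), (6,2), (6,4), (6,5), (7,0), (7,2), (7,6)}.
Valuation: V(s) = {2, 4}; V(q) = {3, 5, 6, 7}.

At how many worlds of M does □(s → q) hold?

3

Let φ = □(s → q). Evaluate φ at each world:
  0 (successors {3, 5}): φ is true.
  1 (successors {3}): φ is true.
  2 (successors {5}): φ is true.
  3 (successors {0, 4}): φ is false.
  4 (successors {0, 1, 4, 7}): φ is false.
  5 (successors {2, 7}): φ is false.
  6 (successors {0, 2, 4, 5}): φ is false.
  7 (successors {0, 2, 6}): φ is false.
For instance, at 5:
  At 5: □(s → q) requires s → q at every successor {2, 7}.
    s → q fails at 2, so □(s → q) is false at 5.
Satisfying worlds: {0, 1, 2}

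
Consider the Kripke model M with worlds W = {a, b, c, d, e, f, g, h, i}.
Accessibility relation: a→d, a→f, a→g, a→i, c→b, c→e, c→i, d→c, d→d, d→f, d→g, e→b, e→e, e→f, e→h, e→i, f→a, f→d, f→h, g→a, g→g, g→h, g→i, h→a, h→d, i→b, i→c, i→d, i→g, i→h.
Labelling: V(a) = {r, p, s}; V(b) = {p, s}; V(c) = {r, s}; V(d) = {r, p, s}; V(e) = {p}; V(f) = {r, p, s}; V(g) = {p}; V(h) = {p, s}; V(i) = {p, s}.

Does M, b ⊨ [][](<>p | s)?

At b: no accessible worlds, so [][](<>p | s) holds vacuously.

Yes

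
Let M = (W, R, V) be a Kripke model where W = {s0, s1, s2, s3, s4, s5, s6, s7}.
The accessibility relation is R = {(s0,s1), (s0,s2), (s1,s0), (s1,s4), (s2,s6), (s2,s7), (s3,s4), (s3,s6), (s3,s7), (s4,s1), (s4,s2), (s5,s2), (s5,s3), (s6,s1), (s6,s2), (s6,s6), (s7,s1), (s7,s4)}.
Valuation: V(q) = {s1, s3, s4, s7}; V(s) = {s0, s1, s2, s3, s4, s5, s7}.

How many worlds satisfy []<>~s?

Let φ = []<>~s. Evaluate φ at each world:
  s0 (successors {s1, s2}): φ is false.
  s1 (successors {s0, s4}): φ is false.
  s2 (successors {s6, s7}): φ is false.
  s3 (successors {s4, s6, s7}): φ is false.
  s4 (successors {s1, s2}): φ is false.
  s5 (successors {s2, s3}): φ is true.
  s6 (successors {s1, s2, s6}): φ is false.
  s7 (successors {s1, s4}): φ is false.
For instance, at s3:
  At s3: []<>~s requires <>~s at every successor {s4, s6, s7}.
    <>~s fails at s4, so []<>~s is false at s3.
      At s4: <>~s requires ~s at some successor in {s1, s2}.
        At s1: ~s is false.
        At s2: ~s is false.
      So <>~s is false at s4.
Satisfying worlds: {s5}

1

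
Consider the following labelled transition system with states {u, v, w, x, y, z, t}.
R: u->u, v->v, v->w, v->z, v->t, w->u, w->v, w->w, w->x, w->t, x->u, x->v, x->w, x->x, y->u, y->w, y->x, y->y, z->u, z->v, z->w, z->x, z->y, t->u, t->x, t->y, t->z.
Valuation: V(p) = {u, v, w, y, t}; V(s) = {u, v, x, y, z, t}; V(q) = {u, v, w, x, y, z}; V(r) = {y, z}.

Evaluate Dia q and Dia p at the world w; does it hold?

At w: Dia q is true, Dia p is true, so Dia q and Dia p is true.
  At w: Dia q requires q at some successor in {u, v, w, x, t}.
    q holds at u, so Dia q is true at w.
  At w: Dia p requires p at some successor in {u, v, w, x, t}.
    p holds at u, so Dia p is true at w.

Yes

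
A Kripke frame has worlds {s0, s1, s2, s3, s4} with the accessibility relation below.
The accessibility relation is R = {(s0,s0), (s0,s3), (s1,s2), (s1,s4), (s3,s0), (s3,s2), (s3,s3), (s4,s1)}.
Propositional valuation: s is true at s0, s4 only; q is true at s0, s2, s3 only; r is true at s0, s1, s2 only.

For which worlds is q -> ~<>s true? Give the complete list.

Let φ = q -> ~<>s. Evaluate φ at each world:
  s0 (successors {s0, s3}): φ is false.
  s1 (successors {s2, s4}): φ is true.
  s2 (successors ∅): φ is true.
  s3 (successors {s0, s2, s3}): φ is false.
  s4 (successors {s1}): φ is true.
For instance, at s1:
  At s1: q is false, ~<>s is false, so q -> ~<>s is true.
    At s1: <>s is true, so ~<>s is false.
      At s1: <>s requires s at some successor in {s2, s4}.
        s holds at s4, so <>s is true at s1.
Satisfying worlds: {s1, s2, s4}

s1, s2, s4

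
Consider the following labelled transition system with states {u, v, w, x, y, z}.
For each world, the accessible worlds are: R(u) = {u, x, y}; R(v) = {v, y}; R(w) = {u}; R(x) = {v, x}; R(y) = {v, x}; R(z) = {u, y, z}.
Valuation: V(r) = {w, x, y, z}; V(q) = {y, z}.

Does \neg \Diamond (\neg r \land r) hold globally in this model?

Yes

Recall that \Diamond ψ holds at a world iff ψ holds at some accessible world.
Let φ = \neg \Diamond (\neg r \land r). Evaluate φ at each world:
  u (successors {u, x, y}): φ is true.
  v (successors {v, y}): φ is true.
  w (successors {u}): φ is true.
  x (successors {v, x}): φ is true.
  y (successors {v, x}): φ is true.
  z (successors {u, y, z}): φ is true.
For instance, at v:
  At v: \Diamond (\neg r \land r) is false, so \neg \Diamond (\neg r \land r) is true.
    At v: \Diamond (\neg r \land r) requires \neg r \land r at some successor in {v, y}.
      At v: \neg r \land r is false.
      At y: \neg r \land r is false.
    So \Diamond (\neg r \land r) is false at v.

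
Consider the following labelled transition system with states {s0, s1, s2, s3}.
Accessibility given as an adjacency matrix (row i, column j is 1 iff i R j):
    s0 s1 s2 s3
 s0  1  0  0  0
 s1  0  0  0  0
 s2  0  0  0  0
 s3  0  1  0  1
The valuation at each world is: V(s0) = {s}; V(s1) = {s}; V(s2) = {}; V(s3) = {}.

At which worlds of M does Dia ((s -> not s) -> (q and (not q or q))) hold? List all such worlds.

Let φ = Dia ((s -> not s) -> (q and (not q or q))). Evaluate φ at each world:
  s0 (successors {s0}): φ is true.
  s1 (successors ∅): φ is false.
  s2 (successors ∅): φ is false.
  s3 (successors {s1, s3}): φ is true.
For instance, at s3:
  At s3: Dia ((s -> not s) -> (q and (not q or q))) requires (s -> not s) -> (q and (not q or q)) at some successor in {s1, s3}.
    (s -> not s) -> (q and (not q or q)) holds at s1, so Dia ((s -> not s) -> (q and (not q or q))) is true at s3.
Satisfying worlds: {s0, s3}

s0, s3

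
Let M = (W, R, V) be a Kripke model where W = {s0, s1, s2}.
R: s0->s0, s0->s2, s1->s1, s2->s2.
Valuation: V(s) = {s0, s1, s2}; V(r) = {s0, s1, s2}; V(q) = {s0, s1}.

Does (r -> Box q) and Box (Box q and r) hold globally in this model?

No

Let φ = (r -> Box q) and Box (Box q and r). Evaluate φ at each world:
  s0 (successors {s0, s2}): φ is false.
  s1 (successors {s1}): φ is true.
  s2 (successors {s2}): φ is false.
Detail at s0 (counterexample):
  At s0: r -> Box q is false, Box (Box q and r) is false, so (r -> Box q) and Box (Box q and r) is false.
    At s0: r is true, Box q is false, so r -> Box q is false.
      At s0: Box q requires q at every successor {s0, s2}.
        q fails at s2, so Box q is false at s0.
    At s0: Box (Box q and r) requires Box q and r at every successor {s0, s2}.
      Box q and r fails at s0, so Box (Box q and r) is false at s0.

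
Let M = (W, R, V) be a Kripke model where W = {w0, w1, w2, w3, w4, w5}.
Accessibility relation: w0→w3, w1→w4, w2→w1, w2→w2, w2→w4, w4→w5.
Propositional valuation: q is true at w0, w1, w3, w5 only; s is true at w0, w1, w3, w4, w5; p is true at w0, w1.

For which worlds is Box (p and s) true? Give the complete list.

w3, w5

Let φ = Box (p and s). Evaluate φ at each world:
  w0 (successors {w3}): φ is false.
  w1 (successors {w4}): φ is false.
  w2 (successors {w1, w2, w4}): φ is false.
  w3 (successors ∅): φ is true.
  w4 (successors {w5}): φ is false.
  w5 (successors ∅): φ is true.
For instance, at w4:
  At w4: Box (p and s) requires p and s at every successor {w5}.
    p and s fails at w5, so Box (p and s) is false at w4.
Satisfying worlds: {w3, w5}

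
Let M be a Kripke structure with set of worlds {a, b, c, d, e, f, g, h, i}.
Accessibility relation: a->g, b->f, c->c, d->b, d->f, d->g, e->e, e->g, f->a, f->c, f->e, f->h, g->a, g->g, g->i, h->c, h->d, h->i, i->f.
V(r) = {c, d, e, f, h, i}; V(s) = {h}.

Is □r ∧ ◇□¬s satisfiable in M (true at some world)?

Yes

Let φ = □r ∧ ◇□¬s. Evaluate φ at each world:
  a (successors {g}): φ is false.
  b (successors {f}): φ is false.
  c (successors {c}): φ is true.
  d (successors {b, f, g}): φ is false.
  e (successors {e, g}): φ is false.
  f (successors {a, c, e, h}): φ is false.
  g (successors {a, g, i}): φ is false.
  h (successors {c, d, i}): φ is true.
  i (successors {f}): φ is false.
Detail at c (witness):
  At c: □r is true, ◇□¬s is true, so □r ∧ ◇□¬s is true.
    At c: □r requires r at every successor {c}.
      At c: r is true.
    So □r is true at c.
    At c: ◇□¬s requires □¬s at some successor in {c}.
      □¬s holds at c, so ◇□¬s is true at c.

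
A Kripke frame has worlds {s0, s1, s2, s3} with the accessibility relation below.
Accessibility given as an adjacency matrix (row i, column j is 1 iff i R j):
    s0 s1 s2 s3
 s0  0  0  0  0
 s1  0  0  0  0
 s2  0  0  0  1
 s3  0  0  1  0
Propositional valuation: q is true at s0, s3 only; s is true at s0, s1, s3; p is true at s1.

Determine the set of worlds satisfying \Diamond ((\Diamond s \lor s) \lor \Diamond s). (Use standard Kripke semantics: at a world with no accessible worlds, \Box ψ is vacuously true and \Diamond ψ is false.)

Recall that \Diamond ψ holds at a world iff ψ holds at some accessible world.
Let φ = \Diamond ((\Diamond s \lor s) \lor \Diamond s). Evaluate φ at each world:
  s0 (successors ∅): φ is false.
  s1 (successors ∅): φ is false.
  s2 (successors {s3}): φ is true.
  s3 (successors {s2}): φ is true.
For instance, at s3:
  At s3: \Diamond ((\Diamond s \lor s) \lor \Diamond s) requires (\Diamond s \lor s) \lor \Diamond s at some successor in {s2}.
    (\Diamond s \lor s) \lor \Diamond s holds at s2, so \Diamond ((\Diamond s \lor s) \lor \Diamond s) is true at s3.
      At s2: \Diamond s \lor s is true, \Diamond s is true, so (\Diamond s \lor s) \lor \Diamond s is true.
Satisfying worlds: {s2, s3}

s2, s3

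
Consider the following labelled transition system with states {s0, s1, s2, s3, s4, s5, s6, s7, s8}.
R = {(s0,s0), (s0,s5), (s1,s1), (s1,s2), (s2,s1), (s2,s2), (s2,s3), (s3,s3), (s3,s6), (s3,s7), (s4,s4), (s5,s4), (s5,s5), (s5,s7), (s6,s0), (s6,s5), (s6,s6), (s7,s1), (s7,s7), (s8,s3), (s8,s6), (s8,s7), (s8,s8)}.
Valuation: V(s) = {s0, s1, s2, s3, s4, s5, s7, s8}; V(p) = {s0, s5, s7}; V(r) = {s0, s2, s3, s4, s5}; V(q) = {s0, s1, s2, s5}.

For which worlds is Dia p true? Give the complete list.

Let φ = Dia p. Evaluate φ at each world:
  s0 (successors {s0, s5}): φ is true.
  s1 (successors {s1, s2}): φ is false.
  s2 (successors {s1, s2, s3}): φ is false.
  s3 (successors {s3, s6, s7}): φ is true.
  s4 (successors {s4}): φ is false.
  s5 (successors {s4, s5, s7}): φ is true.
  s6 (successors {s0, s5, s6}): φ is true.
  s7 (successors {s1, s7}): φ is true.
  s8 (successors {s3, s6, s7, s8}): φ is true.
For instance, at s1:
  At s1: Dia p requires p at some successor in {s1, s2}.
    At s1: p is false.
    At s2: p is false.
  So Dia p is false at s1.
Satisfying worlds: {s0, s3, s5, s6, s7, s8}

s0, s3, s5, s6, s7, s8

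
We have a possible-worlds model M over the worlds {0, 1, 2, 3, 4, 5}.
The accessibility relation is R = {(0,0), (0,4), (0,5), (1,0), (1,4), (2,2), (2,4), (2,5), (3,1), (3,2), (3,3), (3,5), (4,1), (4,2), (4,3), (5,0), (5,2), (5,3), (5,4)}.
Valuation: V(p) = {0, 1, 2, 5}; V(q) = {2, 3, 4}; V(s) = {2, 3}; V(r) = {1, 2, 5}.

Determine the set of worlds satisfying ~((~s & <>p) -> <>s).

Recall that <>ψ holds at a world iff ψ holds at some accessible world.
Let φ = ~((~s & <>p) -> <>s). Evaluate φ at each world:
  0 (successors {0, 4, 5}): φ is true.
  1 (successors {0, 4}): φ is true.
  2 (successors {2, 4, 5}): φ is false.
  3 (successors {1, 2, 3, 5}): φ is false.
  4 (successors {1, 2, 3}): φ is false.
  5 (successors {0, 2, 3, 4}): φ is false.
For instance, at 5:
  At 5: (~s & <>p) -> <>s is true, so ~((~s & <>p) -> <>s) is false.
    At 5: ~s & <>p is true, <>s is true, so (~s & <>p) -> <>s is true.
      At 5: ~s is true, <>p is true, so ~s & <>p is true.
      At 5: <>s requires s at some successor in {0, 2, 3, 4}.
        s holds at 2, so <>s is true at 5.
Satisfying worlds: {0, 1}

0, 1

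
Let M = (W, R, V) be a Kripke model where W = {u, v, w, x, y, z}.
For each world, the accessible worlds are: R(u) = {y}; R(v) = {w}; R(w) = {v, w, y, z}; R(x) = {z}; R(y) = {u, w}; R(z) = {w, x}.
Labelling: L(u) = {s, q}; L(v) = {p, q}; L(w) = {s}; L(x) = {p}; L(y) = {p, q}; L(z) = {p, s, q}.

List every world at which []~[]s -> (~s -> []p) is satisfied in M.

Let φ = []~[]s -> (~s -> []p). Evaluate φ at each world:
  u (successors {y}): φ is true.
  v (successors {w}): φ is false.
  w (successors {v, w, y, z}): φ is true.
  x (successors {z}): φ is true.
  y (successors {u, w}): φ is false.
  z (successors {w, x}): φ is true.
For instance, at z:
  At z: []~[]s is false, ~s -> []p is true, so []~[]s -> (~s -> []p) is true.
    At z: []~[]s requires ~[]s at every successor {w, x}.
      ~[]s fails at x, so []~[]s is false at z.
    At z: ~s is false, []p is false, so ~s -> []p is true.
      At z: []p requires p at every successor {w, x}.
        p fails at w, so []p is false at z.
Satisfying worlds: {u, w, x, z}

u, w, x, z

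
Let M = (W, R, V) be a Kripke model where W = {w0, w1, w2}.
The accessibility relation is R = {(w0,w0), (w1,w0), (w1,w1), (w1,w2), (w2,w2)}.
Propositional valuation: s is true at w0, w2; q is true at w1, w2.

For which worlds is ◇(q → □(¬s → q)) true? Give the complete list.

w0, w1, w2

Let φ = ◇(q → □(¬s → q)). Evaluate φ at each world:
  w0 (successors {w0}): φ is true.
  w1 (successors {w0, w1, w2}): φ is true.
  w2 (successors {w2}): φ is true.
For instance, at w0:
  At w0: ◇(q → □(¬s → q)) requires q → □(¬s → q) at some successor in {w0}.
    q → □(¬s → q) holds at w0, so ◇(q → □(¬s → q)) is true at w0.
      At w0: q is false, □(¬s → q) is true, so q → □(¬s → q) is true.
Satisfying worlds: {w0, w1, w2}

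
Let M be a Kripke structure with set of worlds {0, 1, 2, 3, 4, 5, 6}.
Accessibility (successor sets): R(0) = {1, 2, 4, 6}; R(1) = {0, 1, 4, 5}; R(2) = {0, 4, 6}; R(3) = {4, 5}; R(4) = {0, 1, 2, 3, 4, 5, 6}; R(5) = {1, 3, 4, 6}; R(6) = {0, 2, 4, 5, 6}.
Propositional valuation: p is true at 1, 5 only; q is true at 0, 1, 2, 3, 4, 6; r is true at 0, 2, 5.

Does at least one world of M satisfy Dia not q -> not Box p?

Yes

Let φ = Dia not q -> not Box p. Evaluate φ at each world:
  0 (successors {1, 2, 4, 6}): φ is true.
  1 (successors {0, 1, 4, 5}): φ is true.
  2 (successors {0, 4, 6}): φ is true.
  3 (successors {4, 5}): φ is true.
  4 (successors {0, 1, 2, 3, 4, 5, 6}): φ is true.
  5 (successors {1, 3, 4, 6}): φ is true.
  6 (successors {0, 2, 4, 5, 6}): φ is true.
Detail at 0 (witness):
  At 0: Dia not q is false, not Box p is true, so Dia not q -> not Box p is true.
    At 0: Dia not q requires not q at some successor in {1, 2, 4, 6}.
      At 1: not q is false.
      At 2: not q is false.
      At 4: not q is false.
      At 6: not q is false.
    So Dia not q is false at 0.
    At 0: Box p is false, so not Box p is true.
      At 0: Box p requires p at every successor {1, 2, 4, 6}.
        p fails at 2, so Box p is false at 0.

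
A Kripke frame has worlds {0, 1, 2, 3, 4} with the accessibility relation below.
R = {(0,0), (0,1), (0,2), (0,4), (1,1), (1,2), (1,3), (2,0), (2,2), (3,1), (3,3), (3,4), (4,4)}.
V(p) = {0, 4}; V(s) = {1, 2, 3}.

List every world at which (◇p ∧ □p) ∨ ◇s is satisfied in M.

Let φ = (◇p ∧ □p) ∨ ◇s. Evaluate φ at each world:
  0 (successors {0, 1, 2, 4}): φ is true.
  1 (successors {1, 2, 3}): φ is true.
  2 (successors {0, 2}): φ is true.
  3 (successors {1, 3, 4}): φ is true.
  4 (successors {4}): φ is true.
For instance, at 1:
  At 1: ◇p ∧ □p is false, ◇s is true, so (◇p ∧ □p) ∨ ◇s is true.
    At 1: ◇p is false, □p is false, so ◇p ∧ □p is false.
      At 1: ◇p requires p at some successor in {1, 2, 3}.
        At 1: p is false.
        At 2: p is false.
        At 3: p is false.
      So ◇p is false at 1.
      At 1: □p requires p at every successor {1, 2, 3}.
        p fails at 1, so □p is false at 1.
    At 1: ◇s requires s at some successor in {1, 2, 3}.
      s holds at 1, so ◇s is true at 1.
Satisfying worlds: {0, 1, 2, 3, 4}

0, 1, 2, 3, 4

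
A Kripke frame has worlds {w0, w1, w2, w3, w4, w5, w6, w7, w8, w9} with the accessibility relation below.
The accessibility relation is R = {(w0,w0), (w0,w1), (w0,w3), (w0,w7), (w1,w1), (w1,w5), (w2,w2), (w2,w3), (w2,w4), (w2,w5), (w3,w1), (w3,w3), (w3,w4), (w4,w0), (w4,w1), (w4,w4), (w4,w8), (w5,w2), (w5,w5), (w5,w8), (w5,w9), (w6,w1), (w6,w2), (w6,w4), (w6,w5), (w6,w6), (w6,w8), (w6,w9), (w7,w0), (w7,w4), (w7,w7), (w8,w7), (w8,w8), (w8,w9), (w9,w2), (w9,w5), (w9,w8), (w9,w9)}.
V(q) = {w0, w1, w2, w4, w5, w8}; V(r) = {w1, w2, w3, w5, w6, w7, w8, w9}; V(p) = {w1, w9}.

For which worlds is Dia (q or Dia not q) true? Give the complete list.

Let φ = Dia (q or Dia not q). Evaluate φ at each world:
  w0 (successors {w0, w1, w3, w7}): φ is true.
  w1 (successors {w1, w5}): φ is true.
  w2 (successors {w2, w3, w4, w5}): φ is true.
  w3 (successors {w1, w3, w4}): φ is true.
  w4 (successors {w0, w1, w4, w8}): φ is true.
  w5 (successors {w2, w5, w8, w9}): φ is true.
  w6 (successors {w1, w2, w4, w5, w6, w8, w9}): φ is true.
  w7 (successors {w0, w4, w7}): φ is true.
  w8 (successors {w7, w8, w9}): φ is true.
  w9 (successors {w2, w5, w8, w9}): φ is true.
For instance, at w9:
  At w9: Dia (q or Dia not q) requires q or Dia not q at some successor in {w2, w5, w8, w9}.
    q or Dia not q holds at w2, so Dia (q or Dia not q) is true at w9.
      At w2: q is true, Dia not q is true, so q or Dia not q is true.
Satisfying worlds: {w0, w1, w2, w3, w4, w5, w6, w7, w8, w9}

w0, w1, w2, w3, w4, w5, w6, w7, w8, w9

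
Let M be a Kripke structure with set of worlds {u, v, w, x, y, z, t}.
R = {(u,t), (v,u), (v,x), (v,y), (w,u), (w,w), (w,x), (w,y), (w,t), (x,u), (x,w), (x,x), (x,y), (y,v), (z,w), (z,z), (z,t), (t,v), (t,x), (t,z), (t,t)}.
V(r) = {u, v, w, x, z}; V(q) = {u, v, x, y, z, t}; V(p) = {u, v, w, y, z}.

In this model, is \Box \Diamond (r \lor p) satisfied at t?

At t: \Box \Diamond (r \lor p) requires \Diamond (r \lor p) at every successor {v, x, z, t}.
  At v: \Diamond (r \lor p) is true.
  At x: \Diamond (r \lor p) is true.
  At z: \Diamond (r \lor p) is true.
  At t: \Diamond (r \lor p) is true.
So \Box \Diamond (r \lor p) is true at t.

Yes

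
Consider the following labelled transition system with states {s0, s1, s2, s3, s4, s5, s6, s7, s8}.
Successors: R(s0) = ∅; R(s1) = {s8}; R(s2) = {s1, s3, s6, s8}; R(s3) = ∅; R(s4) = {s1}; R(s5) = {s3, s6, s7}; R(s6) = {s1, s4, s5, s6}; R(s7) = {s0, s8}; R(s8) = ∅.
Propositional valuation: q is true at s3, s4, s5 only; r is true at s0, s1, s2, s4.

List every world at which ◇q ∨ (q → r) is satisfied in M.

s0, s1, s2, s4, s5, s6, s7, s8

Let φ = ◇q ∨ (q → r). Evaluate φ at each world:
  s0 (successors ∅): φ is true.
  s1 (successors {s8}): φ is true.
  s2 (successors {s1, s3, s6, s8}): φ is true.
  s3 (successors ∅): φ is false.
  s4 (successors {s1}): φ is true.
  s5 (successors {s3, s6, s7}): φ is true.
  s6 (successors {s1, s4, s5, s6}): φ is true.
  s7 (successors {s0, s8}): φ is true.
  s8 (successors ∅): φ is true.
For instance, at s1:
  At s1: ◇q is false, q → r is true, so ◇q ∨ (q → r) is true.
    At s1: ◇q requires q at some successor in {s8}.
      At s8: q is false.
    So ◇q is false at s1.
Satisfying worlds: {s0, s1, s2, s4, s5, s6, s7, s8}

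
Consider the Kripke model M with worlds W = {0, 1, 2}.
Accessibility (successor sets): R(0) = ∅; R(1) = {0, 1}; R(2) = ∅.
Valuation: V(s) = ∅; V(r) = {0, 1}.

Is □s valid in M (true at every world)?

Let φ = □s. Evaluate φ at each world:
  0 (successors ∅): φ is true.
  1 (successors {0, 1}): φ is false.
  2 (successors ∅): φ is true.
Detail at 1 (counterexample):
  At 1: □s requires s at every successor {0, 1}.
    s fails at 0, so □s is false at 1.

No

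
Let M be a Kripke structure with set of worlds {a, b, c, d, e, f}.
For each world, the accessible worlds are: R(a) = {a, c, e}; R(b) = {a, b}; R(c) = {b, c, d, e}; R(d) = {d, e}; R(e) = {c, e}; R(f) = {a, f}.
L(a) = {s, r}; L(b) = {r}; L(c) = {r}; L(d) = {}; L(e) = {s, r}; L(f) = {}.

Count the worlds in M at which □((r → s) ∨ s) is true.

2

Recall that □ψ holds at a world iff ψ holds at every accessible world, and ◇ψ holds iff ψ holds at some accessible world.
Let φ = □((r → s) ∨ s). Evaluate φ at each world:
  a (successors {a, c, e}): φ is false.
  b (successors {a, b}): φ is false.
  c (successors {b, c, d, e}): φ is false.
  d (successors {d, e}): φ is true.
  e (successors {c, e}): φ is false.
  f (successors {a, f}): φ is true.
For instance, at e:
  At e: □((r → s) ∨ s) requires (r → s) ∨ s at every successor {c, e}.
    (r → s) ∨ s fails at c, so □((r → s) ∨ s) is false at e.
Satisfying worlds: {d, f}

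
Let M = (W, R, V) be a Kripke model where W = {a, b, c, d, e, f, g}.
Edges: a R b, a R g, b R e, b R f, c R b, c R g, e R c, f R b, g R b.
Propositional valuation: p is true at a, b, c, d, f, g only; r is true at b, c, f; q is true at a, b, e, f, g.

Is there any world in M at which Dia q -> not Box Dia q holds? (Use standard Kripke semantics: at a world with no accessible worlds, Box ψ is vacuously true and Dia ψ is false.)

Yes

Recall that Box ψ holds at a world iff ψ holds at every accessible world, and Dia ψ holds iff ψ holds at some accessible world.
Let φ = Dia q -> not Box Dia q. Evaluate φ at each world:
  a (successors {b, g}): φ is false.
  b (successors {e, f}): φ is true.
  c (successors {b, g}): φ is false.
  d (successors ∅): φ is true.
  e (successors {c}): φ is true.
  f (successors {b}): φ is false.
  g (successors {b}): φ is false.
Detail at b (witness):
  At b: Dia q is true, not Box Dia q is true, so Dia q -> not Box Dia q is true.
    At b: Dia q requires q at some successor in {e, f}.
      q holds at e, so Dia q is true at b.
    At b: Box Dia q is false, so not Box Dia q is true.
      At b: Box Dia q requires Dia q at every successor {e, f}.
        Dia q fails at e, so Box Dia q is false at b.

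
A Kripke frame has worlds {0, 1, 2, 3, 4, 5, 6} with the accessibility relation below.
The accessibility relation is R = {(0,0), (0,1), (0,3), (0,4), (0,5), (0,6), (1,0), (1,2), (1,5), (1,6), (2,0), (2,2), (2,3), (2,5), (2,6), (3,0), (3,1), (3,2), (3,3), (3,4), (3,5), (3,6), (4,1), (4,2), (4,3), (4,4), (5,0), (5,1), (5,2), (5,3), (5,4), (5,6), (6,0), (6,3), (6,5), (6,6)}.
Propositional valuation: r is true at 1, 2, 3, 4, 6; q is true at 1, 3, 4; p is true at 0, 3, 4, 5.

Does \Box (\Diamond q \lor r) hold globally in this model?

Let φ = \Box (\Diamond q \lor r). Evaluate φ at each world:
  0 (successors {0, 1, 3, 4, 5, 6}): φ is true.
  1 (successors {0, 2, 5, 6}): φ is true.
  2 (successors {0, 2, 3, 5, 6}): φ is true.
  3 (successors {0, 1, 2, 3, 4, 5, 6}): φ is true.
  4 (successors {1, 2, 3, 4}): φ is true.
  5 (successors {0, 1, 2, 3, 4, 6}): φ is true.
  6 (successors {0, 3, 5, 6}): φ is true.
For instance, at 2:
  At 2: \Box (\Diamond q \lor r) requires \Diamond q \lor r at every successor {0, 2, 3, 5, 6}.
    At 0: \Diamond q \lor r is true.
    At 2: \Diamond q \lor r is true.
    At 3: \Diamond q \lor r is true.
    At 5: \Diamond q \lor r is true.
    At 6: \Diamond q \lor r is true.
  So \Box (\Diamond q \lor r) is true at 2.

Yes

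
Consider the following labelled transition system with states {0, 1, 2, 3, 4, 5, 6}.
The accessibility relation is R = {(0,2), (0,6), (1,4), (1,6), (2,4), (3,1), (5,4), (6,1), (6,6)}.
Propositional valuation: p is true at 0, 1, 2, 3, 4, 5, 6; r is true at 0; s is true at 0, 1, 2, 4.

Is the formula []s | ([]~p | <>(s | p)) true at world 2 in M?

Yes

At 2: []s is true, []~p | <>(s | p) is true, so []s | ([]~p | <>(s | p)) is true.
  At 2: []s requires s at every successor {4}.
    At 4: s is true.
  So []s is true at 2.
  At 2: []~p is false, <>(s | p) is true, so []~p | <>(s | p) is true.
    At 2: []~p requires ~p at every successor {4}.
      ~p fails at 4, so []~p is false at 2.
    At 2: <>(s | p) requires s | p at some successor in {4}.
      s | p holds at 4, so <>(s | p) is true at 2.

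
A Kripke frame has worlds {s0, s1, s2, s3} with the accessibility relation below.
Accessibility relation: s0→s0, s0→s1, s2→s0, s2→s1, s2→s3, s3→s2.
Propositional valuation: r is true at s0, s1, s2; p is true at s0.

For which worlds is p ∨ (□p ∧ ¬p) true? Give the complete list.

Let φ = p ∨ (□p ∧ ¬p). Evaluate φ at each world:
  s0 (successors {s0, s1}): φ is true.
  s1 (successors ∅): φ is true.
  s2 (successors {s0, s1, s3}): φ is false.
  s3 (successors {s2}): φ is false.
For instance, at s3:
  At s3: p is false, □p ∧ ¬p is false, so p ∨ (□p ∧ ¬p) is false.
    At s3: □p is false, ¬p is true, so □p ∧ ¬p is false.
      At s3: □p requires p at every successor {s2}.
        p fails at s2, so □p is false at s3.
Satisfying worlds: {s0, s1}

s0, s1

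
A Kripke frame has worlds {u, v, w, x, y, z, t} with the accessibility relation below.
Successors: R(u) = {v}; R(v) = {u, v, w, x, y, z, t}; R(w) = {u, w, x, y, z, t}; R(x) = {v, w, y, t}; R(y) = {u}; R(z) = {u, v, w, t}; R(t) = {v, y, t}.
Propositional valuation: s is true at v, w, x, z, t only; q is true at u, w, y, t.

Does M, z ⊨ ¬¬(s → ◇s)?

Yes

At z: ¬(s → ◇s) is false, so ¬¬(s → ◇s) is true.
  At z: s → ◇s is true, so ¬(s → ◇s) is false.
    At z: s is true, ◇s is true, so s → ◇s is true.
      At z: ◇s requires s at some successor in {u, v, w, t}.
        s holds at v, so ◇s is true at z.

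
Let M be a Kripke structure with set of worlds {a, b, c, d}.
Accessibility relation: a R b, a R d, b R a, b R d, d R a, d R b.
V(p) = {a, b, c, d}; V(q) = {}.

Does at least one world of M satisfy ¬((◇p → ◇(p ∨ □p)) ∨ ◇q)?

No

Recall that □ψ holds at a world iff ψ holds at every accessible world, and ◇ψ holds iff ψ holds at some accessible world.
Let φ = ¬((◇p → ◇(p ∨ □p)) ∨ ◇q). Evaluate φ at each world:
  a (successors {b, d}): φ is false.
  b (successors {a, d}): φ is false.
  c (successors ∅): φ is false.
  d (successors {a, b}): φ is false.
For instance, at a:
  At a: (◇p → ◇(p ∨ □p)) ∨ ◇q is true, so ¬((◇p → ◇(p ∨ □p)) ∨ ◇q) is false.
    At a: ◇p → ◇(p ∨ □p) is true, ◇q is false, so (◇p → ◇(p ∨ □p)) ∨ ◇q is true.
      At a: ◇p is true, ◇(p ∨ □p) is true, so ◇p → ◇(p ∨ □p) is true.
      At a: ◇q requires q at some successor in {b, d}.
        At b: q is false.
        At d: q is false.
      So ◇q is false at a.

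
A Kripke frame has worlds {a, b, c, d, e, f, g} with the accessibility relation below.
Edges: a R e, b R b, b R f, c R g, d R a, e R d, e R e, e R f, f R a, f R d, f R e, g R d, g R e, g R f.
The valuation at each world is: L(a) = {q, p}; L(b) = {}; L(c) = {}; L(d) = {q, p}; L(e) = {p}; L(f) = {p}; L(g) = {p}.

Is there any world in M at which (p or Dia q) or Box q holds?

Let φ = (p or Dia q) or Box q. Evaluate φ at each world:
  a (successors {e}): φ is true.
  b (successors {b, f}): φ is false.
  c (successors {g}): φ is false.
  d (successors {a}): φ is true.
  e (successors {d, e, f}): φ is true.
  f (successors {a, d, e}): φ is true.
  g (successors {d, e, f}): φ is true.
Detail at a (witness):
  At a: p or Dia q is true, Box q is false, so (p or Dia q) or Box q is true.
    At a: p is true, Dia q is false, so p or Dia q is true.
      At a: Dia q requires q at some successor in {e}.
        At e: q is false.
      So Dia q is false at a.
    At a: Box q requires q at every successor {e}.
      q fails at e, so Box q is false at a.

Yes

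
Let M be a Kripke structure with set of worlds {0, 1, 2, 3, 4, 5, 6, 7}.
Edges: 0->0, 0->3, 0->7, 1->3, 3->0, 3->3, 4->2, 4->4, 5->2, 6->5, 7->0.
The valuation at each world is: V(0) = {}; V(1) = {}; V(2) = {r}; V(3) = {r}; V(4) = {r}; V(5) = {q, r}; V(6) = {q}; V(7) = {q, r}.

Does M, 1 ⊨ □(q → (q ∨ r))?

Yes

Recall that □ψ holds at a world iff ψ holds at every accessible world, and ◇ψ holds iff ψ holds at some accessible world.
At 1: □(q → (q ∨ r)) requires q → (q ∨ r) at every successor {3}.
  At 3: q → (q ∨ r) is true.
So □(q → (q ∨ r)) is true at 1.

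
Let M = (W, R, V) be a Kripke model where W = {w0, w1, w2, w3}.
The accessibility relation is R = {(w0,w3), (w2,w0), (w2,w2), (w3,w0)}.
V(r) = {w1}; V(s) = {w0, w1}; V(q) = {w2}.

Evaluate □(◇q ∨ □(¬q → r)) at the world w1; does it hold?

At w1: no accessible worlds, so □(◇q ∨ □(¬q → r)) holds vacuously.

Yes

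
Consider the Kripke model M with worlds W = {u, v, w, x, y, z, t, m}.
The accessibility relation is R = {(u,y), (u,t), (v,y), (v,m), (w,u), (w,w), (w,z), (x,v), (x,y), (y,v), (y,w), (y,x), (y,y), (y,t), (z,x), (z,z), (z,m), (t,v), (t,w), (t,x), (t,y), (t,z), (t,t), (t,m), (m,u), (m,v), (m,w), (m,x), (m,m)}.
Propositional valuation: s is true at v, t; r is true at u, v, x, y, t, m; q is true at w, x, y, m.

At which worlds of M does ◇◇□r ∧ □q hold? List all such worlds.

v

Let φ = ◇◇□r ∧ □q. Evaluate φ at each world:
  u (successors {y, t}): φ is false.
  v (successors {y, m}): φ is true.
  w (successors {u, w, z}): φ is false.
  x (successors {v, y}): φ is false.
  y (successors {v, w, x, y, t}): φ is false.
  z (successors {x, z, m}): φ is false.
  t (successors {v, w, x, y, z, t, m}): φ is false.
  m (successors {u, v, w, x, m}): φ is false.
For instance, at m:
  At m: ◇◇□r is true, □q is false, so ◇◇□r ∧ □q is false.
    At m: ◇◇□r requires ◇□r at some successor in {u, v, w, x, m}.
      ◇□r holds at w, so ◇◇□r is true at m.
    At m: □q requires q at every successor {u, v, w, x, m}.
      q fails at u, so □q is false at m.
Satisfying worlds: {v}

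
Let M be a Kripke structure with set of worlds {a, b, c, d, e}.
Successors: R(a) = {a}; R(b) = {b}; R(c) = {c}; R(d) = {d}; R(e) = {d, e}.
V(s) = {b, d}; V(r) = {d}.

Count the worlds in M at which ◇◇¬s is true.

3

Recall that ◇ψ holds at a world iff ψ holds at some accessible world.
Let φ = ◇◇¬s. Evaluate φ at each world:
  a (successors {a}): φ is true.
  b (successors {b}): φ is false.
  c (successors {c}): φ is true.
  d (successors {d}): φ is false.
  e (successors {d, e}): φ is true.
For instance, at e:
  At e: ◇◇¬s requires ◇¬s at some successor in {d, e}.
    ◇¬s holds at e, so ◇◇¬s is true at e.
      At e: ◇¬s requires ¬s at some successor in {d, e}.
        ¬s holds at e, so ◇¬s is true at e.
Satisfying worlds: {a, c, e}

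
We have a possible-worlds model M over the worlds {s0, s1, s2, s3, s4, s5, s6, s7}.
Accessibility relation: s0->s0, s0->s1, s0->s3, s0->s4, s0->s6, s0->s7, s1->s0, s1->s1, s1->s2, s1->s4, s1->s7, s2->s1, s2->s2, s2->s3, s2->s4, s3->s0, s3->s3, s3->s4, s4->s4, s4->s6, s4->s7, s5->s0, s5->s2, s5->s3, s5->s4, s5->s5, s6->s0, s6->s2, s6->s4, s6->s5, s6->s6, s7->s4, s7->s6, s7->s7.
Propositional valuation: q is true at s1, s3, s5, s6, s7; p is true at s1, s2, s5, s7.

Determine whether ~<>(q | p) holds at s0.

No

Recall that <>ψ holds at a world iff ψ holds at some accessible world.
At s0: <>(q | p) is true, so ~<>(q | p) is false.
  At s0: <>(q | p) requires q | p at some successor in {s0, s1, s3, s4, s6, s7}.
    q | p holds at s1, so <>(q | p) is true at s0.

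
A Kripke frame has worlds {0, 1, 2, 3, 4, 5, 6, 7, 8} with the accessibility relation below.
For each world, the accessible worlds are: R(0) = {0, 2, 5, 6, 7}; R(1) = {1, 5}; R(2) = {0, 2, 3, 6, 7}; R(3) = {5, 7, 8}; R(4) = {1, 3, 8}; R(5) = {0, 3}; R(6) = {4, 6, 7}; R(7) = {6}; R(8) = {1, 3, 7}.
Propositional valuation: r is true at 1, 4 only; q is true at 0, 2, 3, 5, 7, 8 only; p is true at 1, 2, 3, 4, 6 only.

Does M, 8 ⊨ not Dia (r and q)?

At 8: Dia (r and q) is false, so not Dia (r and q) is true.
  At 8: Dia (r and q) requires r and q at some successor in {1, 3, 7}.
    At 1: r and q is false.
    At 3: r and q is false.
    At 7: r and q is false.
  So Dia (r and q) is false at 8.

Yes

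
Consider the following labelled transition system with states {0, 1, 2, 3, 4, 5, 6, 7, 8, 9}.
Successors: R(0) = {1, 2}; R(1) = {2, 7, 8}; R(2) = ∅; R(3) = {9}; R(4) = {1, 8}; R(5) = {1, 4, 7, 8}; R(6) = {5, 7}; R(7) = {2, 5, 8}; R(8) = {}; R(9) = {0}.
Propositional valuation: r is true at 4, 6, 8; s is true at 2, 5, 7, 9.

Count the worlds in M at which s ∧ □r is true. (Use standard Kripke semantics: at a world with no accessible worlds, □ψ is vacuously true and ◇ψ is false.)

Let φ = s ∧ □r. Evaluate φ at each world:
  0 (successors {1, 2}): φ is false.
  1 (successors {2, 7, 8}): φ is false.
  2 (successors ∅): φ is true.
  3 (successors {9}): φ is false.
  4 (successors {1, 8}): φ is false.
  5 (successors {1, 4, 7, 8}): φ is false.
  6 (successors {5, 7}): φ is false.
  7 (successors {2, 5, 8}): φ is false.
  8 (successors ∅): φ is false.
  9 (successors {0}): φ is false.
For instance, at 1:
  At 1: s is false, □r is false, so s ∧ □r is false.
    At 1: □r requires r at every successor {2, 7, 8}.
      r fails at 2, so □r is false at 1.
Satisfying worlds: {2}

1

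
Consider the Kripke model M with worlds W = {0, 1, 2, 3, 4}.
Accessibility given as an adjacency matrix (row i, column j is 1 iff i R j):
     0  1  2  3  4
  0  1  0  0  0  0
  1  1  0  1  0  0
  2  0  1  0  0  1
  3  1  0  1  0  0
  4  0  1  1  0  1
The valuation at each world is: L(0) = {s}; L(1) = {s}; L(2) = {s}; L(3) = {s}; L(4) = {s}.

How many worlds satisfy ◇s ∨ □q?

Recall that □ψ holds at a world iff ψ holds at every accessible world, and ◇ψ holds iff ψ holds at some accessible world.
Let φ = ◇s ∨ □q. Evaluate φ at each world:
  0 (successors {0}): φ is true.
  1 (successors {0, 2}): φ is true.
  2 (successors {1, 4}): φ is true.
  3 (successors {0, 2}): φ is true.
  4 (successors {1, 2, 4}): φ is true.
For instance, at 0:
  At 0: ◇s is true, □q is false, so ◇s ∨ □q is true.
    At 0: ◇s requires s at some successor in {0}.
      s holds at 0, so ◇s is true at 0.
    At 0: □q requires q at every successor {0}.
      q fails at 0, so □q is false at 0.
Satisfying worlds: {0, 1, 2, 3, 4}

5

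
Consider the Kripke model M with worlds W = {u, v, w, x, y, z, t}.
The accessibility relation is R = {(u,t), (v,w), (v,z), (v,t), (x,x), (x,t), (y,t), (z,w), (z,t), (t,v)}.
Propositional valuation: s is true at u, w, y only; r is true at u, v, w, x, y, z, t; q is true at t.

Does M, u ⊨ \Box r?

At u: \Box r requires r at every successor {t}.
  At t: r is true.
So \Box r is true at u.

Yes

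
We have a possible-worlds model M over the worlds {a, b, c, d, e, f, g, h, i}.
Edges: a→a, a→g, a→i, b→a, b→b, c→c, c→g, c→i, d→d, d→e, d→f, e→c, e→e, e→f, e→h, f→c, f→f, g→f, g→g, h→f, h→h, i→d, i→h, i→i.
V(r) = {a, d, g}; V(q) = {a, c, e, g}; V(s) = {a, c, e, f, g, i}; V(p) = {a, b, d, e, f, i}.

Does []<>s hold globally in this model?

Let φ = []<>s. Evaluate φ at each world:
  a (successors {a, g, i}): φ is true.
  b (successors {a, b}): φ is true.
  c (successors {c, g, i}): φ is true.
  d (successors {d, e, f}): φ is true.
  e (successors {c, e, f, h}): φ is true.
  f (successors {c, f}): φ is true.
  g (successors {f, g}): φ is true.
  h (successors {f, h}): φ is true.
  i (successors {d, h, i}): φ is true.
For instance, at d:
  At d: []<>s requires <>s at every successor {d, e, f}.
      At d: <>s requires s at some successor in {d, e, f}.
        s holds at e, so <>s is true at d.
      At e: <>s requires s at some successor in {c, e, f, h}.
        s holds at c, so <>s is true at e.
      At f: <>s requires s at some successor in {c, f}.
        s holds at c, so <>s is true at f.
  So []<>s is true at d.

Yes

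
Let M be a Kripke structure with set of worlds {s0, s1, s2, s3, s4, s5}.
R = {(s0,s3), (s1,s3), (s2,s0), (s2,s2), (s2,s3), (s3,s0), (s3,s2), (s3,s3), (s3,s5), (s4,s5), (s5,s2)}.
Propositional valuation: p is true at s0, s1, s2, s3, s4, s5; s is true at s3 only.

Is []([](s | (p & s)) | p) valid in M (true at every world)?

Recall that []ψ holds at a world iff ψ holds at every accessible world, and <>ψ holds iff ψ holds at some accessible world.
Let φ = []([](s | (p & s)) | p). Evaluate φ at each world:
  s0 (successors {s3}): φ is true.
  s1 (successors {s3}): φ is true.
  s2 (successors {s0, s2, s3}): φ is true.
  s3 (successors {s0, s2, s3, s5}): φ is true.
  s4 (successors {s5}): φ is true.
  s5 (successors {s2}): φ is true.
For instance, at s5:
  At s5: []([](s | (p & s)) | p) requires [](s | (p & s)) | p at every successor {s2}.
      At s2: [](s | (p & s)) is false, p is true, so [](s | (p & s)) | p is true.
  So []([](s | (p & s)) | p) is true at s5.

Yes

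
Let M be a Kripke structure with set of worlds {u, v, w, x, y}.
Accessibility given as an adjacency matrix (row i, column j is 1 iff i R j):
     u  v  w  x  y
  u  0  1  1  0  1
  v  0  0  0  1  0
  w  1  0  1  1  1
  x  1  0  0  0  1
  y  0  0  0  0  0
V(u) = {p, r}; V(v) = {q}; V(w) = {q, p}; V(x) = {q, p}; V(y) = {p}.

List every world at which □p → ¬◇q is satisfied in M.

u, x, y

Recall that □ψ holds at a world iff ψ holds at every accessible world, and ◇ψ holds iff ψ holds at some accessible world.
Let φ = □p → ¬◇q. Evaluate φ at each world:
  u (successors {v, w, y}): φ is true.
  v (successors {x}): φ is false.
  w (successors {u, w, x, y}): φ is false.
  x (successors {u, y}): φ is true.
  y (successors ∅): φ is true.
For instance, at u:
  At u: □p is false, ¬◇q is false, so □p → ¬◇q is true.
    At u: □p requires p at every successor {v, w, y}.
      p fails at v, so □p is false at u.
    At u: ◇q is true, so ¬◇q is false.
      At u: ◇q requires q at some successor in {v, w, y}.
        q holds at v, so ◇q is true at u.
Satisfying worlds: {u, x, y}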